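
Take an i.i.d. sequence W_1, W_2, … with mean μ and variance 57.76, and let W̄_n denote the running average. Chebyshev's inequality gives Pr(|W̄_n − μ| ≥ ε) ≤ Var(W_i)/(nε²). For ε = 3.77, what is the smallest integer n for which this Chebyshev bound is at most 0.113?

36

Require 57.76/(n·3.77²) ≤ 0.113, i.e. n ≥ 57.76/(0.113·3.77²) = 35.964.
The smallest integer n is 36.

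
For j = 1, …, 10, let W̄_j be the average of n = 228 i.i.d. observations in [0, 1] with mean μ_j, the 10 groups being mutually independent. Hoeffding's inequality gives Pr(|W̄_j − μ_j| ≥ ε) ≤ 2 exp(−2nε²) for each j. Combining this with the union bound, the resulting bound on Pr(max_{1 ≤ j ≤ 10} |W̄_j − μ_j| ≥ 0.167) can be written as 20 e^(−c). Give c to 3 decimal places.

12.717

Union bound over the 10 events: Pr(max_{1 ≤ j ≤ 10} |W̄_j − μ_j| ≥ 0.167) ≤ 10·2·exp(−2nε²) = 20 exp(−2·228·0.167²).
So c = 2·228·0.167² = 12.7174.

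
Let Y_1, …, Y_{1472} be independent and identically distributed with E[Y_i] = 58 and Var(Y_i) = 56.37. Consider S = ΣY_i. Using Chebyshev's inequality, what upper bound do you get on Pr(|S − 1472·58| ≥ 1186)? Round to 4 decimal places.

0.0590

Var(S) = n·Var(Y_i) = 1472·56.37 = 82976.64.
Chebyshev: Pr(|S − 1472·58| ≥ 1186) ≤ Var(S)/1186² = 82976.64/1406596 = 0.0590.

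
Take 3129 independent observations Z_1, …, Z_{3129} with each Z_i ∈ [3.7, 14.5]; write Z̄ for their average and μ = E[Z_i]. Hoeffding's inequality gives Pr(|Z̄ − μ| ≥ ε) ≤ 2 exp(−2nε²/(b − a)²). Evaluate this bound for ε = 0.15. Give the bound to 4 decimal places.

Exponent: 2nε²/(b − a)² = 2·3129·0.15² / 10.8² = 1.20718.
Bound = 2·exp(−1.20718) = 0.59808.

0.5981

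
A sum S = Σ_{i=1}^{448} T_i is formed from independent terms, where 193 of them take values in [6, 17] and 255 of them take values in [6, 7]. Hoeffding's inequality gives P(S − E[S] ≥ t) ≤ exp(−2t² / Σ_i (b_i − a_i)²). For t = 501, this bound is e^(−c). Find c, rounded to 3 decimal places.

Σ(b_i − a_i)² = 193·11² + 255·1² = 23608.
c = 2t² / 23608 = 2·501² / 23608 = 21.2641.

21.264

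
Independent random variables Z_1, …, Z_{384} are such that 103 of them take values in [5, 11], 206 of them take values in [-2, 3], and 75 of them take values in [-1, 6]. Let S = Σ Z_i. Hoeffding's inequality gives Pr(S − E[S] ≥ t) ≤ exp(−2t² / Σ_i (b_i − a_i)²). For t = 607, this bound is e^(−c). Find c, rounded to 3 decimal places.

58.797

Σ(b_i − a_i)² = 103·6² + 206·5² + 75·7² = 12533.
c = 2t² / 12533 = 2·607² / 12533 = 58.7966.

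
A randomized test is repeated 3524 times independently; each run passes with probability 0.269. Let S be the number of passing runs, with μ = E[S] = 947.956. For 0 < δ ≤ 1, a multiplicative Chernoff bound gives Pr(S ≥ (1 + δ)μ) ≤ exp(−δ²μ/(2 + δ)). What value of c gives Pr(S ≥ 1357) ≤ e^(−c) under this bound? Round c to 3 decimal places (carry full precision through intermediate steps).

72.590

Write 1357 = (1 + δ)μ, so δ = 1357/947.956 − 1 = 0.431501…
Then the exponent is δ²μ/(2 + δ) = (1357 − μ)² / (μ·(2 + δ)) = 72.590103.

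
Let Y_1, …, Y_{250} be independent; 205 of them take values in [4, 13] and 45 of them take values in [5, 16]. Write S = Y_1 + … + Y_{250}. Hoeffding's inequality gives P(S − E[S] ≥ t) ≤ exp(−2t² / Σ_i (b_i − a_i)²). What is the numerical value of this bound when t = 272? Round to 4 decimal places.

Σ(b_i − a_i)² = 205·9² + 45·11² = 22050.
Exponent = 2·272² / 22050 = 6.71057.
Bound = exp(−6.71057) = 0.00122.

0.0012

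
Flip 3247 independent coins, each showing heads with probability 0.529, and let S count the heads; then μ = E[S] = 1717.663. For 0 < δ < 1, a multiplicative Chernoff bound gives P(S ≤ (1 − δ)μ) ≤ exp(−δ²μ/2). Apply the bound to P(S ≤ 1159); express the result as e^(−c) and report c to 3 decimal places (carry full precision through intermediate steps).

Write 1159 = (1 − δ)μ, so δ = 1 − 1159/1717.663 = 0.325246…
Then the exponent is δ²μ/2 = (μ − 1159)²/(2μ) = 90.851450.

90.851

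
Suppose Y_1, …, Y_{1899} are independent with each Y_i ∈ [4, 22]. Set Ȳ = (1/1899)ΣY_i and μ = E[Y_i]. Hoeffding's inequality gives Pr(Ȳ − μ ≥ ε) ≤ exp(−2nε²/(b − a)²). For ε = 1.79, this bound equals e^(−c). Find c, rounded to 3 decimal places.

37.559

c = 2nε²/(b − a)² = 2·1899·1.79² / 18² = 37.5592.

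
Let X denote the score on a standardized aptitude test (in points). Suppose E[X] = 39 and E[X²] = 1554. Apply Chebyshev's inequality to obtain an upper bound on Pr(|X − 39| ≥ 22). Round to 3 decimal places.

0.068

Var(X) = E[X²] − (E[X])² = 1554 − 1521 = 33.
Chebyshev's inequality: Pr(|X − μ| ≥ t) ≤ Var(X)/t² = 33/484 = 0.0682.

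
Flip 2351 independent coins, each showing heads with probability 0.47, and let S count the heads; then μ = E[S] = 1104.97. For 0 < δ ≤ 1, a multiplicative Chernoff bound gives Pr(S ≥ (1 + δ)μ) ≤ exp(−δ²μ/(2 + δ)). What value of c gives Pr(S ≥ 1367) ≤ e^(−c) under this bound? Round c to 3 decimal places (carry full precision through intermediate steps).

27.775

Write 1367 = (1 + δ)μ, so δ = 1367/1104.97 − 1 = 0.2371377…
Then the exponent is δ²μ/(2 + δ) = (1367 − μ)² / (μ·(2 + δ)) = 27.775305.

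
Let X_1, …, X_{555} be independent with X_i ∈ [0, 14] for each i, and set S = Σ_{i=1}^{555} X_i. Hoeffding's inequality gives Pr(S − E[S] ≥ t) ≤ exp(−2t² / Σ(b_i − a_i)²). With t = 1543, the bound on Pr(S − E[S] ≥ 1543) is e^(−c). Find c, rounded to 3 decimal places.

Σ(b_i − a_i)² = 555·(14)² = 108780.
c = 2t²/108780 = 2·1543²/108780 = 43.7737.

43.774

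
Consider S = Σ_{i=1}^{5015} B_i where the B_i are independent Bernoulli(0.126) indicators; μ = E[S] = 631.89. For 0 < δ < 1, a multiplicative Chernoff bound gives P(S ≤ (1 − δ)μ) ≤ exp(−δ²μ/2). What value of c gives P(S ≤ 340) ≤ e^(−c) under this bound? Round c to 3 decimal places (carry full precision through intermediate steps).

Write 340 = (1 − δ)μ, so δ = 1 − 340/631.89 = 0.4619317…
Then the exponent is δ²μ/2 = (μ − 340)²/(2μ) = 67.416617.

67.417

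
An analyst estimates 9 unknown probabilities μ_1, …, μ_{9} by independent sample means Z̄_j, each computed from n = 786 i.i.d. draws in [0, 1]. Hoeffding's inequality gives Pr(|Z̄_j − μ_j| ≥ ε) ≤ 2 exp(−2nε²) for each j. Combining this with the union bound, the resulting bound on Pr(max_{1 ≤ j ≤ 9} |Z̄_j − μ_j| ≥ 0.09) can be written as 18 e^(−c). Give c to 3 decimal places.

12.733

Union bound over the 9 events: Pr(max_{1 ≤ j ≤ 9} |Z̄_j − μ_j| ≥ 0.09) ≤ 9·2·exp(−2nε²) = 18 exp(−2·786·0.09²).
So c = 2·786·0.09² = 12.7332.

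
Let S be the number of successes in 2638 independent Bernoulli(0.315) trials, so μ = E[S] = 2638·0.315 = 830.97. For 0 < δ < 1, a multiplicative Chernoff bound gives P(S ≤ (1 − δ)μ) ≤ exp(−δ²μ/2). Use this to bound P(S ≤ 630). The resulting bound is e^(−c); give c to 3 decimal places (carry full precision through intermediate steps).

24.302

Write 630 = (1 − δ)μ, so δ = 1 − 630/830.97 = 0.2418499…
Then the exponent is δ²μ/2 = (μ − 630)²/(2μ) = 24.302286.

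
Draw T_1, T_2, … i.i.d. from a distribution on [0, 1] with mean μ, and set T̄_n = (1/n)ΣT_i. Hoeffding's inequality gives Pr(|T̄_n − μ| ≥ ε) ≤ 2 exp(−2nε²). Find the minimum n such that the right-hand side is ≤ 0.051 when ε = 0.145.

Require 2·exp(−2nε²) ≤ 0.051, i.e. 2nε² ≥ ln(2/0.051) = 3.669077.
So n ≥ 3.669077 / (2·0.145²) = 87.255.
The smallest integer n is 88.

88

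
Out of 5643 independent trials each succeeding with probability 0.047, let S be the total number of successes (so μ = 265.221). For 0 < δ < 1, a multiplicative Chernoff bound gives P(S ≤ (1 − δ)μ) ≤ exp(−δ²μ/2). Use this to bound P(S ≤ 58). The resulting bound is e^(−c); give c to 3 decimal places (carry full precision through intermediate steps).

80.952

Write 58 = (1 − δ)μ, so δ = 1 − 58/265.221 = 0.7813145…
Then the exponent is δ²μ/2 = (μ − 58)²/(2μ) = 80.952381.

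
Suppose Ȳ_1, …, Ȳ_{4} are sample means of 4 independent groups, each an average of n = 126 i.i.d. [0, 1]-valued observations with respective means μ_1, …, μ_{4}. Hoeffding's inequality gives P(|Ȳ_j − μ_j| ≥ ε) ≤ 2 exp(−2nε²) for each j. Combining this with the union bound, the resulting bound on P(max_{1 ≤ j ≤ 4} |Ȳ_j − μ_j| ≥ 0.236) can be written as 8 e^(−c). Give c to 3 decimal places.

Union bound over the 4 events: P(max_{1 ≤ j ≤ 4} |Ȳ_j − μ_j| ≥ 0.236) ≤ 4·2·exp(−2nε²) = 8 exp(−2·126·0.236²).
So c = 2·126·0.236² = 14.0354.

14.035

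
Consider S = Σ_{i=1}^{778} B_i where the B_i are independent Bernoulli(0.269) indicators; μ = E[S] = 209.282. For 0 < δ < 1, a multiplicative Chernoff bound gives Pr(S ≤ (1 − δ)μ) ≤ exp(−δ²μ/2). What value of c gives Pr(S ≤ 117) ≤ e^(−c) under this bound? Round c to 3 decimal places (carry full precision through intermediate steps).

Write 117 = (1 − δ)μ, so δ = 1 − 117/209.282 = 0.4409457…
Then the exponent is δ²μ/2 = (μ − 117)²/(2μ) = 20.345676.

20.346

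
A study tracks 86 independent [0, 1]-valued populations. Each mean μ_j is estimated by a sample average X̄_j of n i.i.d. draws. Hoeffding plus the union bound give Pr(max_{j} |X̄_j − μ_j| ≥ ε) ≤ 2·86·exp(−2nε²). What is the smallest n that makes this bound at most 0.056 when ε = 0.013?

Need 2·86·exp(−2nε²) ≤ 0.056, i.e. exp(−2nε²) ≤ 0.056/172.
So 2nε² ≥ ln(172/0.056) = 8.029898.
Hence n ≥ 8.029898/(2·0.013²) = 23757.095.
The smallest integer n is 23758.

23758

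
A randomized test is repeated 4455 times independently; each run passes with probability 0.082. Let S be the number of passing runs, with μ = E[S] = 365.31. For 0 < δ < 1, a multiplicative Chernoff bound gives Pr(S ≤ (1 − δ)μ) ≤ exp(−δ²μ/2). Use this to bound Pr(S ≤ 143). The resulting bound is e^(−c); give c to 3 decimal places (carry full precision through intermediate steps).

67.644

Write 143 = (1 − δ)μ, so δ = 1 − 143/365.31 = 0.6085516…
Then the exponent is δ²μ/2 = (μ − 143)²/(2μ) = 67.643558.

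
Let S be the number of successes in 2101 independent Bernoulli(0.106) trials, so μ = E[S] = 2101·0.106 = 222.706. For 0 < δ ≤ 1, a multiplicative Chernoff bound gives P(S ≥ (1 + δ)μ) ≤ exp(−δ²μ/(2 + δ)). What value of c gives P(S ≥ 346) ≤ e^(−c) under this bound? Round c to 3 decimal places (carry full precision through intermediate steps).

26.730

Write 346 = (1 + δ)μ, so δ = 346/222.706 − 1 = 0.5536178…
Then the exponent is δ²μ/(2 + δ) = (346 − μ)² / (μ·(2 + δ)) = 26.729823.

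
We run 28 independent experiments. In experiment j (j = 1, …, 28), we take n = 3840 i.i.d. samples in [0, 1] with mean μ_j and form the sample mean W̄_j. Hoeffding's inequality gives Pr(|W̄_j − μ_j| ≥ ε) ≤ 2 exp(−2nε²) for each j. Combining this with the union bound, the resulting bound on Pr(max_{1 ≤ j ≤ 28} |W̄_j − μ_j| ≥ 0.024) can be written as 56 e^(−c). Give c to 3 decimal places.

4.424

Union bound over the 28 events: Pr(max_{1 ≤ j ≤ 28} |W̄_j − μ_j| ≥ 0.024) ≤ 28·2·exp(−2nε²) = 56 exp(−2·3840·0.024²).
So c = 2·3840·0.024² = 4.4237.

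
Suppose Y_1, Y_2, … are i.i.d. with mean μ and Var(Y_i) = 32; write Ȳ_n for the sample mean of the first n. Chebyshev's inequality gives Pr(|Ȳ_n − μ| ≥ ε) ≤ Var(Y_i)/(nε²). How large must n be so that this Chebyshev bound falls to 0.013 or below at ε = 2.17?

523

Require 32/(n·2.17²) ≤ 0.013, i.e. n ≥ 32/(0.013·2.17²) = 522.742.
The smallest integer n is 523.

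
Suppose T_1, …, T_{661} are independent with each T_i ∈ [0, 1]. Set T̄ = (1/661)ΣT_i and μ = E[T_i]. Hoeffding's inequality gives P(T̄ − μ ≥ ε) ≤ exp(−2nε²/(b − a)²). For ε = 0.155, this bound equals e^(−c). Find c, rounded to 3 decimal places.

31.761

c = 2nε²/(b − a)² = 2·661·0.155² / 1² = 31.7611.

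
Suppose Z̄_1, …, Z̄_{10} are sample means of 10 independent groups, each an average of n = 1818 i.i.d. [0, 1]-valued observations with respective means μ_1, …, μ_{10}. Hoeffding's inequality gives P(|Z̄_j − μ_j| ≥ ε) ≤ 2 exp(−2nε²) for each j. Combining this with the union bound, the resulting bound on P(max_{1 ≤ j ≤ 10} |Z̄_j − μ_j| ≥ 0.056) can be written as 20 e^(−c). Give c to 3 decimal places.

11.402

Union bound over the 10 events: P(max_{1 ≤ j ≤ 10} |Z̄_j − μ_j| ≥ 0.056) ≤ 10·2·exp(−2nε²) = 20 exp(−2·1818·0.056²).
So c = 2·1818·0.056² = 11.4025.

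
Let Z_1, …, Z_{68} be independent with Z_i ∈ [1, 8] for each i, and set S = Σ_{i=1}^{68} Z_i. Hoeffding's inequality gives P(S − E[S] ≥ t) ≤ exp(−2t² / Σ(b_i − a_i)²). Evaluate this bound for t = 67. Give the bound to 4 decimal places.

Σ(b_i − a_i)² = 68·(7)² = 3332.
Exponent = 2·67²/3332 = 2.6945.
Bound = exp(−2.6945) = 0.06758.

0.0676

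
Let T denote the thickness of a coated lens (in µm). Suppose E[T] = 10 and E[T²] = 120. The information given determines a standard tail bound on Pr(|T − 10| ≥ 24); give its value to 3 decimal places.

0.035

The first two moments determine the variance, so Chebyshev's inequality is the sharpest standard bound available.
Var(T) = E[T²] − (E[T])² = 120 − 100 = 20.
Chebyshev's inequality: Pr(|T − μ| ≥ t) ≤ Var(T)/t² = 20/576 = 0.0347.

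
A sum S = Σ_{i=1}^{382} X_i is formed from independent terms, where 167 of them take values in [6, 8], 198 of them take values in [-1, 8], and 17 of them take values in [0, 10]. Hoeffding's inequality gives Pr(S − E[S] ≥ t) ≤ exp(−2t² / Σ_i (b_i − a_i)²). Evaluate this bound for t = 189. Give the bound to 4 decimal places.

0.0206

Σ(b_i − a_i)² = 167·2² + 198·9² + 17·10² = 18406.
Exponent = 2·189² / 18406 = 3.88145.
Bound = exp(−3.88145) = 0.02062.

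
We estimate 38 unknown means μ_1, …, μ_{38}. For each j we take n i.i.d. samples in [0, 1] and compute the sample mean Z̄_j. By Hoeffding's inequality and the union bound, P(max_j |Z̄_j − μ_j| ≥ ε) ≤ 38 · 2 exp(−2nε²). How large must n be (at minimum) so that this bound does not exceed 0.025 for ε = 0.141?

Need 2·38·exp(−2nε²) ≤ 0.025, i.e. exp(−2nε²) ≤ 0.025/76.
So 2nε² ≥ ln(76/0.025) = 8.019613.
Hence n ≥ 8.019613/(2·0.141²) = 201.690.
The smallest integer n is 202.

202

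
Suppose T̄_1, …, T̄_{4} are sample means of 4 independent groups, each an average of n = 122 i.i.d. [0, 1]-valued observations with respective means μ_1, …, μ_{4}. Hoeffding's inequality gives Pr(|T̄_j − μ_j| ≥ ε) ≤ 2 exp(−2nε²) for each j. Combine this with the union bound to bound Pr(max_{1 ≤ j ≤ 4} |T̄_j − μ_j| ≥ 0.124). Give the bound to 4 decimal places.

Per-experiment Hoeffding bound: 2·exp(−2·122·0.124²) = 2·exp(−3.75174) = 0.046954.
Union bound over 4 events: 4·0.046954 = 0.18781.

0.1878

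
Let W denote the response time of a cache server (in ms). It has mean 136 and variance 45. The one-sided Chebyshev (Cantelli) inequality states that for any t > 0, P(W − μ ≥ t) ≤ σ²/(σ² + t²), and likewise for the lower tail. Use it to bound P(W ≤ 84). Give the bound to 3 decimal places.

0.016

Here σ² = 45 and t = 52, so σ² + t² = 2749.
Cantelli's bound: 45/2749 = 0.0164.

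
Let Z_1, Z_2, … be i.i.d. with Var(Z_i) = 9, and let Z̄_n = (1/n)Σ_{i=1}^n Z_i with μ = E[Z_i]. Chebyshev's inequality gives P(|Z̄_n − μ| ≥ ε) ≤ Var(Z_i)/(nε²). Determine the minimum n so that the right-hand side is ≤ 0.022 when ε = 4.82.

Require 9/(n·4.82²) ≤ 0.022, i.e. n ≥ 9/(0.022·4.82²) = 17.609.
The smallest integer n is 18.

18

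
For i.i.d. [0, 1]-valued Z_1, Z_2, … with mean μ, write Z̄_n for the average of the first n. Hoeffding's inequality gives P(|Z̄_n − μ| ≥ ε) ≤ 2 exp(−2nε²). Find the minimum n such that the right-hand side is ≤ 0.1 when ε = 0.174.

Require 2·exp(−2nε²) ≤ 0.1, i.e. 2nε² ≥ ln(2/0.1) = 2.995732.
So n ≥ 2.995732 / (2·0.174²) = 49.474.
The smallest integer n is 50.

50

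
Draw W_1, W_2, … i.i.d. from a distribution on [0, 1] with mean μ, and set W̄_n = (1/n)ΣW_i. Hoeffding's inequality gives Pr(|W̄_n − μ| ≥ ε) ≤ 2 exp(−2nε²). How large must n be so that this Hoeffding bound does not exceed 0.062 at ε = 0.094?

197

Require 2·exp(−2nε²) ≤ 0.062, i.e. 2nε² ≥ ln(2/0.062) = 3.473768.
So n ≥ 3.473768 / (2·0.094²) = 196.569.
The smallest integer n is 197.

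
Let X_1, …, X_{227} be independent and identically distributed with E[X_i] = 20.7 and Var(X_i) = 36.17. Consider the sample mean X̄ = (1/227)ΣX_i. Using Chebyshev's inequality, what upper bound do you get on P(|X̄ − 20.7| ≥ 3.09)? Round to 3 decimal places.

Var(X̄) = Var(X_i)/n = 36.17/227 = 0.15934.
Chebyshev: P(|X̄ − 20.7| ≥ 3.09) ≤ Var(X̄)/(3.09)² = 36.17/(227·3.09²) = 0.0167.

0.017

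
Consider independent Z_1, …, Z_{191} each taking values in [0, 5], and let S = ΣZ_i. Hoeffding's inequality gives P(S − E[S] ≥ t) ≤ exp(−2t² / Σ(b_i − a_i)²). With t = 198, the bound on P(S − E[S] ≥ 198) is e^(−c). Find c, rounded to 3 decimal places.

Σ(b_i − a_i)² = 191·(5)² = 4775.
c = 2t²/4775 = 2·198²/4775 = 16.4205.

16.421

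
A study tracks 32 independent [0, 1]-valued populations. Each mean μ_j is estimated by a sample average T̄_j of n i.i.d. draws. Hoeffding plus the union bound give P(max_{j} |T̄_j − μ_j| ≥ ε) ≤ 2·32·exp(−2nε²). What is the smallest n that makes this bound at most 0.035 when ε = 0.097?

Need 2·32·exp(−2nε²) ≤ 0.035, i.e. exp(−2nε²) ≤ 0.035/64.
So 2nε² ≥ ln(64/0.035) = 7.511290.
Hence n ≥ 7.511290/(2·0.097²) = 399.155.
The smallest integer n is 400.

400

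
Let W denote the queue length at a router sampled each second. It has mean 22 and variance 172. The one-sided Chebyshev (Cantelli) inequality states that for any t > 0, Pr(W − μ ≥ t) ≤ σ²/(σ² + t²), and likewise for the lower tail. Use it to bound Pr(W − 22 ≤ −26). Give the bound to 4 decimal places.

Here σ² = 172 and t = 26, so σ² + t² = 848.
Cantelli's bound: 172/848 = 0.2028.

0.2028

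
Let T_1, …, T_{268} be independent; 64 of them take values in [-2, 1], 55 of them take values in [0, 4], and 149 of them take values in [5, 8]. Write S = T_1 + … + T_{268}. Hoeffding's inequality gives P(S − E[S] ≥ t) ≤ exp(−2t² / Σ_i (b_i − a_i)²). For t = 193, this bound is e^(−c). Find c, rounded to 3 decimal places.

Σ(b_i − a_i)² = 64·3² + 55·4² + 149·3² = 2797.
c = 2t² / 2797 = 2·193² / 2797 = 26.6350.

26.635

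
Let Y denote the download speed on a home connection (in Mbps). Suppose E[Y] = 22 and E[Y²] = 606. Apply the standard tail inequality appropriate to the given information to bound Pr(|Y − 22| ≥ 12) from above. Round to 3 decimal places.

0.847

The first two moments determine the variance, so Chebyshev's inequality is the sharpest standard bound available.
Var(Y) = E[Y²] − (E[Y])² = 606 − 484 = 122.
Chebyshev's inequality: Pr(|Y − μ| ≥ t) ≤ Var(Y)/t² = 122/144 = 0.8472.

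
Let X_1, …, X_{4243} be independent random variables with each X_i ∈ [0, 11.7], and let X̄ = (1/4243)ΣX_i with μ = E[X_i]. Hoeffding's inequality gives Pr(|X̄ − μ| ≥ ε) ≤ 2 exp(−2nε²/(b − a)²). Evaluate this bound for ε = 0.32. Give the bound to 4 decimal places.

0.0035

Exponent: 2nε²/(b − a)² = 2·4243·0.32² / 11.7² = 6.34792.
Bound = 2·exp(−6.34792) = 0.00350.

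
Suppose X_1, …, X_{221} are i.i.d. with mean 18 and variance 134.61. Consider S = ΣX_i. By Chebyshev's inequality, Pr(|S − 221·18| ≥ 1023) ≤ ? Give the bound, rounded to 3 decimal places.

0.028

Var(S) = n·Var(X_i) = 221·134.61 = 29748.81.
Chebyshev: Pr(|S − 221·18| ≥ 1023) ≤ Var(S)/1023² = 29748.81/1046529 = 0.0284.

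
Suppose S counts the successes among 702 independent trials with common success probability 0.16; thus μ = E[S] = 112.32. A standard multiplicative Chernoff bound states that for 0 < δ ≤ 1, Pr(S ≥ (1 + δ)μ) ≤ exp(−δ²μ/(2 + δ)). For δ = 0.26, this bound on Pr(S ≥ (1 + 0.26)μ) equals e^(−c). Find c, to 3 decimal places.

c = δ²μ/(2 + δ) = 0.26²·112.32/(2 + 0.26) = 3.3597.

3.360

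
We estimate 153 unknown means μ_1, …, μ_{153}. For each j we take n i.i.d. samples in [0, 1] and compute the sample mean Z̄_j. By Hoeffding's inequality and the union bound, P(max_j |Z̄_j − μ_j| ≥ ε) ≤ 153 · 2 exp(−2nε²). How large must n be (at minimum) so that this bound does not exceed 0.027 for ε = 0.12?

Need 2·153·exp(−2nε²) ≤ 0.027, i.e. exp(−2nε²) ≤ 0.027/306.
So 2nε² ≥ ln(306/0.027) = 9.335504.
Hence n ≥ 9.335504/(2·0.12²) = 324.149.
The smallest integer n is 325.

325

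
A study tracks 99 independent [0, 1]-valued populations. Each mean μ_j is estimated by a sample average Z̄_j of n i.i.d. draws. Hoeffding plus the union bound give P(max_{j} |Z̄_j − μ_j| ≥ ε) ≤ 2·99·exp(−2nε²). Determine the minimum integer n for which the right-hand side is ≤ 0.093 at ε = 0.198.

98

Need 2·99·exp(−2nε²) ≤ 0.093, i.e. exp(−2nε²) ≤ 0.093/198.
So 2nε² ≥ ln(198/0.093) = 7.663423.
Hence n ≥ 7.663423/(2·0.198²) = 97.738.
The smallest integer n is 98.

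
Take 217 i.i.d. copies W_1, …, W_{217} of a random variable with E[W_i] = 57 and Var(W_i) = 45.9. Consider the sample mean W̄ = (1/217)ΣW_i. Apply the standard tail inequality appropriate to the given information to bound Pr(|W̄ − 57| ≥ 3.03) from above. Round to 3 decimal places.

0.023

With mean and variance of each term known, Chebyshev's inequality bounds the deviation of the sum (or sample mean).
Var(W̄) = Var(W_i)/n = 45.9/217 = 0.21152.
Chebyshev: Pr(|W̄ − 57| ≥ 3.03) ≤ Var(W̄)/(3.03)² = 45.9/(217·3.03²) = 0.0230.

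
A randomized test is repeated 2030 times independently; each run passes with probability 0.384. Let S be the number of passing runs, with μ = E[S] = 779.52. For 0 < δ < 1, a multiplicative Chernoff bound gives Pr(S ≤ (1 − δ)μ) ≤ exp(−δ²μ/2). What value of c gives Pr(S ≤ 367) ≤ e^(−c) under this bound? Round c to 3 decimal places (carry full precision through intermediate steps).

109.152

Write 367 = (1 − δ)μ, so δ = 1 − 367/779.52 = 0.5291975…
Then the exponent is δ²μ/2 = (μ − 367)²/(2μ) = 109.152267.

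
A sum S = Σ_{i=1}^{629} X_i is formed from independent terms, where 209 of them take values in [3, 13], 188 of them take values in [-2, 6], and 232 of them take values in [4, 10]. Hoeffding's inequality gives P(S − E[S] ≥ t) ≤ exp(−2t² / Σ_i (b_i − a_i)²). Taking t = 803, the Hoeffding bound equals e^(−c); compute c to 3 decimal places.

Σ(b_i − a_i)² = 209·10² + 188·8² + 232·6² = 41284.
c = 2t² / 41284 = 2·803² / 41284 = 31.2377.

31.238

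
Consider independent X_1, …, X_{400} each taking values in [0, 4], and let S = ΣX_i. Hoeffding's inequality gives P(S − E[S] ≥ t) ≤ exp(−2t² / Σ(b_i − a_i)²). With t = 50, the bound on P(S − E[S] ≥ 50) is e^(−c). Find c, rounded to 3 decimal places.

Σ(b_i − a_i)² = 400·(4)² = 6400.
c = 2t²/6400 = 2·50²/6400 = 0.7812.

0.781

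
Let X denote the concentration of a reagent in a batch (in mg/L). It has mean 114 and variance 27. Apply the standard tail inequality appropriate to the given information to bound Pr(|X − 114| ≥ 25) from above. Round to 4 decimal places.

Mean and variance are known, so Chebyshev's inequality applies.
Chebyshev: Pr(|X − μ| ≥ t) ≤ Var(X)/t².
Bound = 27 / 625 = 0.0432.

0.0432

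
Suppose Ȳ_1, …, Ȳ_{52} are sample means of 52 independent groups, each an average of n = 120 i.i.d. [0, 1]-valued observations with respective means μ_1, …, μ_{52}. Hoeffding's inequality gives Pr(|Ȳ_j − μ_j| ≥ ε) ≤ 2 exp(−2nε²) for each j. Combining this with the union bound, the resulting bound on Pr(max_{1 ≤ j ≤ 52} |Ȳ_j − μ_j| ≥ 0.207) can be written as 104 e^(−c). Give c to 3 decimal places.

10.284

Union bound over the 52 events: Pr(max_{1 ≤ j ≤ 52} |Ȳ_j − μ_j| ≥ 0.207) ≤ 52·2·exp(−2nε²) = 104 exp(−2·120·0.207²).
So c = 2·120·0.207² = 10.2838.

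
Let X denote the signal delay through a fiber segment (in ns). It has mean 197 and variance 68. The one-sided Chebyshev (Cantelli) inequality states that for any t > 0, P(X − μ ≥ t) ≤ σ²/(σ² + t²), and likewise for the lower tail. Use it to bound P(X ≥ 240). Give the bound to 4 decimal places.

Here σ² = 68 and t = 43, so σ² + t² = 1917.
Cantelli's bound: 68/1917 = 0.0355.

0.0355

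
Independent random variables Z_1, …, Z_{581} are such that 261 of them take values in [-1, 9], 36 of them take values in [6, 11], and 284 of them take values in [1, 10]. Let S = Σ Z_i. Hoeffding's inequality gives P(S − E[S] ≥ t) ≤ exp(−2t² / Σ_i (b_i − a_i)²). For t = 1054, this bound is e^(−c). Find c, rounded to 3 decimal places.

44.433

Σ(b_i − a_i)² = 261·10² + 36·5² + 284·9² = 50004.
c = 2t² / 50004 = 2·1054² / 50004 = 44.4331.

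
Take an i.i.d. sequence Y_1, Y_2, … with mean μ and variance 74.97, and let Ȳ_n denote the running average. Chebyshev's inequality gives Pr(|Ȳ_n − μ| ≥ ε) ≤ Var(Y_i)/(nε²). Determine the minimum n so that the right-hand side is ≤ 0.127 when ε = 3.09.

Require 74.97/(n·3.09²) ≤ 0.127, i.e. n ≥ 74.97/(0.127·3.09²) = 61.825.
The smallest integer n is 62.

62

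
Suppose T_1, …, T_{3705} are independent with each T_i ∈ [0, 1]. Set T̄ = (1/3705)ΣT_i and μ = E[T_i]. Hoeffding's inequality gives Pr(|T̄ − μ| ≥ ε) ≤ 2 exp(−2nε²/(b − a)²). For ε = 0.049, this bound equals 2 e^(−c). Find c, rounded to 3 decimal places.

c = 2nε²/(b − a)² = 2·3705·0.049² / 1² = 17.7914.

17.791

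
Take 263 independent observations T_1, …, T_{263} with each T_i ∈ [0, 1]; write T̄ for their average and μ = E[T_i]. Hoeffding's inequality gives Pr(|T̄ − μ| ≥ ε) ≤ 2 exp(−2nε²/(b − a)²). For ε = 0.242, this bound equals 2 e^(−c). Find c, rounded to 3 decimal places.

30.805

c = 2nε²/(b − a)² = 2·263·0.242² / 1² = 30.8047.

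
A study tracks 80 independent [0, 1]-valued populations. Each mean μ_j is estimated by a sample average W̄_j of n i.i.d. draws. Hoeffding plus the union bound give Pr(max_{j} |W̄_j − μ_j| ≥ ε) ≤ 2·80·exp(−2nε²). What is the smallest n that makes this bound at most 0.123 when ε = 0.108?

308

Need 2·80·exp(−2nε²) ≤ 0.123, i.e. exp(−2nε²) ≤ 0.123/160.
So 2nε² ≥ ln(160/0.123) = 7.170745.
Hence n ≥ 7.170745/(2·0.108²) = 307.388.
The smallest integer n is 308.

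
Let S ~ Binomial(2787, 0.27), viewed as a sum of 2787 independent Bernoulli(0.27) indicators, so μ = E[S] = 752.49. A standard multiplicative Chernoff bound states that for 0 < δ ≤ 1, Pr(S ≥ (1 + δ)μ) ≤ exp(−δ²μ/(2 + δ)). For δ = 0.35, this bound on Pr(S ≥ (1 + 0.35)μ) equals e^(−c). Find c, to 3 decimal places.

c = δ²μ/(2 + δ) = 0.35²·752.49/(2 + 0.35) = 39.2255.

39.226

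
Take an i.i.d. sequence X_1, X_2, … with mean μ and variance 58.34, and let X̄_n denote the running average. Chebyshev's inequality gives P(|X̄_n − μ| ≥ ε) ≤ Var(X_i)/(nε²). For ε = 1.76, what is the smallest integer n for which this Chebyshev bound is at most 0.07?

270

Require 58.34/(n·1.76²) ≤ 0.07, i.e. n ≥ 58.34/(0.07·1.76²) = 269.056.
The smallest integer n is 270.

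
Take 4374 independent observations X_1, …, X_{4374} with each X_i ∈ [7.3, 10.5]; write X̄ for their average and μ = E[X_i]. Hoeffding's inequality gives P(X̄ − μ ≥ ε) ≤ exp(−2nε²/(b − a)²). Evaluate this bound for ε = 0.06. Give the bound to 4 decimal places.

Exponent: 2nε²/(b − a)² = 2·4374·0.06² / 3.2² = 3.07547.
Bound = exp(−3.07547) = 0.04617.

0.0462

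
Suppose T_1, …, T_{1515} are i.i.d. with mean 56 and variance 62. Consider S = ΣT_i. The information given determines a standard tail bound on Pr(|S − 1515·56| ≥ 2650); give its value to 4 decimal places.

With mean and variance of each term known, Chebyshev's inequality bounds the deviation of the sum (or sample mean).
Var(S) = n·Var(T_i) = 1515·62 = 93930.
Chebyshev: Pr(|S − 1515·56| ≥ 2650) ≤ Var(S)/2650² = 93930/7022500 = 0.0134.

0.0134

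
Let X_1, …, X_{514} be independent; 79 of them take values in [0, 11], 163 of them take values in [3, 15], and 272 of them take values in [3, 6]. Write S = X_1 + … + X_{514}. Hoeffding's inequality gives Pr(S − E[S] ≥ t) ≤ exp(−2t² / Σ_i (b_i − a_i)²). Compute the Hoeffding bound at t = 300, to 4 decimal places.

0.0063

Σ(b_i − a_i)² = 79·11² + 163·12² + 272·3² = 35479.
Exponent = 2·300² / 35479 = 5.07342.
Bound = exp(−5.07342) = 0.00626.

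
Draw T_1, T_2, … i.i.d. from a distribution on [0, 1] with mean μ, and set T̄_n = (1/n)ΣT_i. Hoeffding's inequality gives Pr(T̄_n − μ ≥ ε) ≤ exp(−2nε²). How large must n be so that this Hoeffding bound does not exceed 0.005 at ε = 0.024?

Require exp(−2nε²) ≤ 0.005, i.e. 2nε² ≥ ln(1/0.005) = 5.298317.
So n ≥ 5.298317 / (2·0.024²) = 4599.234.
The smallest integer n is 4600.

4600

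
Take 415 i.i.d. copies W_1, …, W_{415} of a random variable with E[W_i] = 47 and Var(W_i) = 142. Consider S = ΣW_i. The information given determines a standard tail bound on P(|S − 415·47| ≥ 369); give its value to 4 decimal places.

With mean and variance of each term known, Chebyshev's inequality bounds the deviation of the sum (or sample mean).
Var(S) = n·Var(W_i) = 415·142 = 58930.
Chebyshev: P(|S − 415·47| ≥ 369) ≤ Var(S)/369² = 58930/136161 = 0.4328.

0.4328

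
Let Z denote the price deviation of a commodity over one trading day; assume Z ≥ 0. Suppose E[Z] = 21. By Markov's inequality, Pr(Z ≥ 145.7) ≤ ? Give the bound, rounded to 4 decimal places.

0.1441

Markov's inequality: for a non-negative random variable, Pr(Z ≥ a) ≤ E[Z]/a.
Here E[Z] = 21 and a = 145.7, so the bound is 21/145.7 = 0.1441.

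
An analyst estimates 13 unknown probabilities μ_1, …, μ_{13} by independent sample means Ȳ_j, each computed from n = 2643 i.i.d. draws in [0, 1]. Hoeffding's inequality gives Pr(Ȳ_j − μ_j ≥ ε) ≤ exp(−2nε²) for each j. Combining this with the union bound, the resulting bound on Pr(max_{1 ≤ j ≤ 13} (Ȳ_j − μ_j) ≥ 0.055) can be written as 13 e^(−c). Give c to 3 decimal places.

Union bound over the 13 events: Pr(max_{1 ≤ j ≤ 13} (Ȳ_j − μ_j) ≥ 0.055) ≤ 13·exp(−2nε²) = 13 exp(−2·2643·0.055²).
So c = 2·2643·0.055² = 15.9901.

15.990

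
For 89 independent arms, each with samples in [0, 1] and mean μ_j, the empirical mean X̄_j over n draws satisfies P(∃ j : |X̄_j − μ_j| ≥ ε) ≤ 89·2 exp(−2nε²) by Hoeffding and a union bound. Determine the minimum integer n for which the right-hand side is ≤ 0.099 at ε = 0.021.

8498

Need 2·89·exp(−2nε²) ≤ 0.099, i.e. exp(−2nε²) ≤ 0.099/178.
So 2nε² ≥ ln(178/0.099) = 7.494419.
Hence n ≥ 7.494419/(2·0.021²) = 8497.074.
The smallest integer n is 8498.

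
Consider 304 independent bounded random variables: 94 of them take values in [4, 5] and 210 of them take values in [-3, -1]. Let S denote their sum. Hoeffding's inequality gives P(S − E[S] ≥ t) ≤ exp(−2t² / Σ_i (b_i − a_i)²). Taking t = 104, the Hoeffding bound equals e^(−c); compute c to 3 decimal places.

Σ(b_i − a_i)² = 94·1² + 210·2² = 934.
c = 2t² / 934 = 2·104² / 934 = 23.1606.

23.161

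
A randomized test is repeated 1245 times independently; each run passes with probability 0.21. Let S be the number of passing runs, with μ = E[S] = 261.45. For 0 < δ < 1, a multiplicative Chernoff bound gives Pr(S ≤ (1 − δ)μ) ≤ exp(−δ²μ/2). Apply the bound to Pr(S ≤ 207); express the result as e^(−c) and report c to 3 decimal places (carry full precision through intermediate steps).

Write 207 = (1 − δ)μ, so δ = 1 − 207/261.45 = 0.2082616…
Then the exponent is δ²μ/2 = (μ − 207)²/(2μ) = 5.669923.

5.670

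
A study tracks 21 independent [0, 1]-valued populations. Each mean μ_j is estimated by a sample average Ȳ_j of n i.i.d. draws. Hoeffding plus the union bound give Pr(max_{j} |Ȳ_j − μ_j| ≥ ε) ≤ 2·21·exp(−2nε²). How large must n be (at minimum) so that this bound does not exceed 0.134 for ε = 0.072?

555

Need 2·21·exp(−2nε²) ≤ 0.134, i.e. exp(−2nε²) ≤ 0.134/42.
So 2nε² ≥ ln(42/0.134) = 5.747585.
Hence n ≥ 5.747585/(2·0.072²) = 554.358.
The smallest integer n is 555.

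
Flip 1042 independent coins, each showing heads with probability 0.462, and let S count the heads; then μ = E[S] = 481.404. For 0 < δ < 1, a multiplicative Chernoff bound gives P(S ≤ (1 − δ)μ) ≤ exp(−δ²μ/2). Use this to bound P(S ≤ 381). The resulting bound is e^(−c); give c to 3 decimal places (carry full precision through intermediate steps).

10.470

Write 381 = (1 − δ)μ, so δ = 1 − 381/481.404 = 0.2085649…
Then the exponent is δ²μ/2 = (μ − 381)²/(2μ) = 10.470377.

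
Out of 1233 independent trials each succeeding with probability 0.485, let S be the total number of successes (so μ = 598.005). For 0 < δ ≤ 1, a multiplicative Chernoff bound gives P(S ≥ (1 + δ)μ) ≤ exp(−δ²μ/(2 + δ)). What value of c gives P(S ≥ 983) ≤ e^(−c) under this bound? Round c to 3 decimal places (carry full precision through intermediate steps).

Write 983 = (1 + δ)μ, so δ = 983/598.005 − 1 = 0.643799…
Then the exponent is δ²μ/(2 + δ) = (983 − μ)² / (μ·(2 + δ)) = 93.751222.

93.751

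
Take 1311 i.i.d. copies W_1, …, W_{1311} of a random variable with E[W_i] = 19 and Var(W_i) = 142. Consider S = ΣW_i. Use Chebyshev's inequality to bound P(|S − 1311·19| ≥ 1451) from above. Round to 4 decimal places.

Var(S) = n·Var(W_i) = 1311·142 = 186162.
Chebyshev: P(|S − 1311·19| ≥ 1451) ≤ Var(S)/1451² = 186162/2105401 = 0.0884.

0.0884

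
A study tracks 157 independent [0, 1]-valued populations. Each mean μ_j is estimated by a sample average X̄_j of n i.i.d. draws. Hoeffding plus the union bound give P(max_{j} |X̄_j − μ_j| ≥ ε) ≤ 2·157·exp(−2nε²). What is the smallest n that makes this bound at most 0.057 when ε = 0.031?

4482

Need 2·157·exp(−2nε²) ≤ 0.057, i.e. exp(−2nε²) ≤ 0.057/314.
So 2nε² ≥ ln(314/0.057) = 8.614097.
Hence n ≥ 8.614097/(2·0.031²) = 4481.840.
The smallest integer n is 4482.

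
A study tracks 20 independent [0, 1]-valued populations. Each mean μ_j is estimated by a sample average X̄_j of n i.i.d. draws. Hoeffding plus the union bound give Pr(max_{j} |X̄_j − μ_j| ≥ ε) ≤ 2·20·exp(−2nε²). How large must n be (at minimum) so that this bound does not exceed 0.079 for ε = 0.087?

Need 2·20·exp(−2nε²) ≤ 0.079, i.e. exp(−2nε²) ≤ 0.079/40.
So 2nε² ≥ ln(40/0.079) = 6.227187.
Hence n ≥ 6.227187/(2·0.087²) = 411.361.
The smallest integer n is 412.

412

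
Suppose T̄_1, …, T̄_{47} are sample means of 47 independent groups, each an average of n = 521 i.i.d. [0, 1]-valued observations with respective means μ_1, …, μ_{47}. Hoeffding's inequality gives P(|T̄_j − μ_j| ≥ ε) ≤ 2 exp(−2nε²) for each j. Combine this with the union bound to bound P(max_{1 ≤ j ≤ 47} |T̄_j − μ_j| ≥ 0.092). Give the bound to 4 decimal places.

Per-experiment Hoeffding bound: 2·exp(−2·521·0.092²) = 2·exp(−8.81949) = 0.00029565.
Union bound over 47 events: 47·0.00029565 = 0.01390.

0.0139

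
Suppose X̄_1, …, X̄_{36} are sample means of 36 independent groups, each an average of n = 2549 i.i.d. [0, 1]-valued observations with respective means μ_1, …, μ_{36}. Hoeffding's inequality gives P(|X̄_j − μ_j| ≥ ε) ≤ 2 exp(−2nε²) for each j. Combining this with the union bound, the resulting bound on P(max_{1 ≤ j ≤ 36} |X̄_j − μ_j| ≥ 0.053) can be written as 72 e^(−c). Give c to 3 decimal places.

14.320

Union bound over the 36 events: P(max_{1 ≤ j ≤ 36} |X̄_j − μ_j| ≥ 0.053) ≤ 36·2·exp(−2nε²) = 72 exp(−2·2549·0.053²).
So c = 2·2549·0.053² = 14.3203.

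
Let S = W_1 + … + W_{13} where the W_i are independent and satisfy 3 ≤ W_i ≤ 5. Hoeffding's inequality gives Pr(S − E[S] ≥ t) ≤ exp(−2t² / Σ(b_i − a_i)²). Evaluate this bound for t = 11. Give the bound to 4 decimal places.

0.0095

Σ(b_i − a_i)² = 13·(2)² = 52.
Exponent = 2·11²/52 = 4.6538.
Bound = exp(−4.6538) = 0.00952.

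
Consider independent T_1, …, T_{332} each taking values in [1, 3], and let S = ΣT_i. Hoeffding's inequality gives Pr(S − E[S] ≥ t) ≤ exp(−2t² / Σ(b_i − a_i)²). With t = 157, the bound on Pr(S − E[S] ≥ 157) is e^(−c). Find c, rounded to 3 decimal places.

Σ(b_i − a_i)² = 332·(2)² = 1328.
c = 2t²/1328 = 2·157²/1328 = 37.1220.

37.122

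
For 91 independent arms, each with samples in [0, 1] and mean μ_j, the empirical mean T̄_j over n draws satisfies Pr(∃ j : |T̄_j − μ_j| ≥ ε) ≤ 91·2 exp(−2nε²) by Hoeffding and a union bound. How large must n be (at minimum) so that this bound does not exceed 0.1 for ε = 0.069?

789

Need 2·91·exp(−2nε²) ≤ 0.1, i.e. exp(−2nε²) ≤ 0.1/182.
So 2nε² ≥ ln(182/0.1) = 7.506592.
Hence n ≥ 7.506592/(2·0.069²) = 788.342.
The smallest integer n is 789.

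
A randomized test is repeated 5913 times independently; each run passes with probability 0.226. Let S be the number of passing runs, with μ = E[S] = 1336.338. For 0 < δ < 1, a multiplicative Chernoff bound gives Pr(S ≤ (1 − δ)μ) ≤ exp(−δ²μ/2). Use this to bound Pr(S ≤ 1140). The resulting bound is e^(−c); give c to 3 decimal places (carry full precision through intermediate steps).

Write 1140 = (1 − δ)μ, so δ = 1 − 1140/1336.338 = 0.1469224…
Then the exponent is δ²μ/2 = (μ − 1140)²/(2μ) = 14.423226.

14.423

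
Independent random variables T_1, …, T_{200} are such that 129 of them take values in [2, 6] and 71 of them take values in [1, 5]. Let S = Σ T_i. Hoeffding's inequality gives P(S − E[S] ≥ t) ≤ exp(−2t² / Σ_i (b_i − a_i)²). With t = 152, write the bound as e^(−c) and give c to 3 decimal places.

14.440

Σ(b_i − a_i)² = 129·4² + 71·4² = 3200.
c = 2t² / 3200 = 2·152² / 3200 = 14.4400.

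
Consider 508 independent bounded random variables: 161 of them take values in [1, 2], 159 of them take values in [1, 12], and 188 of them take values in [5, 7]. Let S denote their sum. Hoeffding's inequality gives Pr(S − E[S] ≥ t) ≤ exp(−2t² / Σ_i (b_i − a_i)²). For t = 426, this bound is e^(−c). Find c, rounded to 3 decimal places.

Σ(b_i − a_i)² = 161·1² + 159·11² + 188·2² = 20152.
c = 2t² / 20152 = 2·426² / 20152 = 18.0107.

18.011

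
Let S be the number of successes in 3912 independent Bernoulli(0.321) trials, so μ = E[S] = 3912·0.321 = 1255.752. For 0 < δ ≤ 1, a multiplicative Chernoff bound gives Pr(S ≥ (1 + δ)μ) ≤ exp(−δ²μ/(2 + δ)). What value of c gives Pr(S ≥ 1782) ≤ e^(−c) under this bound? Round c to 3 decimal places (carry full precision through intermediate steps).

Write 1782 = (1 + δ)μ, so δ = 1782/1255.752 − 1 = 0.41907…
Then the exponent is δ²μ/(2 + δ) = (1782 − μ)² / (μ·(2 + δ)) = 91.165098.

91.165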